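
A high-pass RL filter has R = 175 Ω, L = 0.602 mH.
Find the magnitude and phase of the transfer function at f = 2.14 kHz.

Step 1 — Angular frequency: ω = 2π·2140 = 1.345e+04 rad/s.
Step 2 — Transfer function: H(jω) = jωL/(R + jωL).
Step 3 — Numerator jωL = j·8.095; denominator R + jωL = 175 + j8.095.
Step 4 — H = 0.002135 + j0.04616.
Step 5 — Magnitude: |H| = 0.0462 (-26.7 dB); phase: φ = 87.4°.

|H| = 0.0462 (-26.7 dB), φ = 87.4°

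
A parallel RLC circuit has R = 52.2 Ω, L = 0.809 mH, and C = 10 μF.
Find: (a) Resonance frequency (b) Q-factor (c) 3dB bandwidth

Step 1 — Resonance: ω₀ = 1/√(LC) = 1/√(0.000809·1e-05) = 1.112e+04 rad/s.
Step 2 — f₀ = ω₀/(2π) = 1769 Hz.
Step 3 — Parallel Q: Q = R/(ω₀L) = 52.2/(1.112e+04·0.000809) = 5.804.
Step 4 — Bandwidth: Δω = ω₀/Q = 1916 rad/s; BW = Δω/(2π) = 304.9 Hz.

(a) f₀ = 1769 Hz  (b) Q = 5.804  (c) BW = 304.9 Hz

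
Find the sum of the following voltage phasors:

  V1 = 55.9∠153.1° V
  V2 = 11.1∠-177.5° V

Step 1 — Convert each phasor to rectangular form:
  V1 = 55.9·(cos(153.1°) + j·sin(153.1°)) = -49.85 + j25.29 V
  V2 = 11.1·(cos(-177.5°) + j·sin(-177.5°)) = -11.09 - j0.4842 V
Step 2 — Sum components: V_total = -60.94 + j24.81 V.
Step 3 — Convert to polar: |V_total| = 65.8 V, ∠V_total = 157.9°.

V_total = 65.8∠157.9° V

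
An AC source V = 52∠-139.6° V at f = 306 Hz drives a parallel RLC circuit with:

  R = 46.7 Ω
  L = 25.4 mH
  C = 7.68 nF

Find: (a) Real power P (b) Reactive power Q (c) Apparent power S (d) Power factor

Step 1 — Angular frequency: ω = 2π·f = 2π·306 = 1923 rad/s.
Step 2 — Component impedances:
  R: Z = R = 46.7 Ω
  L: Z = jωL = j·1923·0.0254 = 0 + j48.84 Ω
  C: Z = 1/(jωC) = -j/(ω·C) = 0 - j6.772e+04 Ω
Step 3 — Parallel combination: 1/Z_total = 1/R + 1/L + 1/C; Z_total = 24.41 + j23.33 Ω = 33.76∠43.7° Ω.
Step 4 — Source phasor: V = 52∠-139.6° V = -39.6 - j33.7 V.
Step 5 — Current: I = V / Z = -1.538 + j0.08863 A = 1.54∠176.7° A.
Step 6 — Complex power: S = V·I* = 57.9 + j55.33 VA.
Step 7 — Real power: P = Re(S) = 57.9 W.
Step 8 — Reactive power: Q = Im(S) = 55.33 VAR.
Step 9 — Apparent power: |S| = 80.09 VA.
Step 10 — Power factor: PF = P/|S| = 0.723 (lagging).

(a) P = 57.9 W  (b) Q = 55.33 VAR  (c) S = 80.09 VA  (d) PF = 0.723 (lagging)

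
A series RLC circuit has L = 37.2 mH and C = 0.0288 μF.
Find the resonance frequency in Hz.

Step 1 — Resonance condition Im(Z)=0 gives ω₀ = 1/√(LC).
Step 2 — ω₀ = 1/√(0.0372·2.88e-08) = 3.055e+04 rad/s.
Step 3 — f₀ = ω₀/(2π) = 4862 Hz.

f₀ = 4862 Hz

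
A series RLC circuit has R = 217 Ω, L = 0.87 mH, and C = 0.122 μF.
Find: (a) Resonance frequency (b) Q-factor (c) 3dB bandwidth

Step 1 — Resonance: ω₀ = 1/√(LC) = 1/√(0.00087·1.22e-07) = 9.706e+04 rad/s.
Step 2 — f₀ = ω₀/(2π) = 1.545e+04 Hz.
Step 3 — Series Q: Q = ω₀L/R = 9.706e+04·0.00087/217 = 0.3892.
Step 4 — Bandwidth: Δω = ω₀/Q = 2.494e+05 rad/s; BW = Δω/(2π) = 3.97e+04 Hz.

(a) f₀ = 1.545e+04 Hz  (b) Q = 0.3892  (c) BW = 3.97e+04 Hz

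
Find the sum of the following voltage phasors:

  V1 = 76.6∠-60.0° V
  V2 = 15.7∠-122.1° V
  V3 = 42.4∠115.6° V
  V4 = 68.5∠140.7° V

Step 1 — Convert each phasor to rectangular form:
  V1 = 76.6·(cos(-60.0°) + j·sin(-60.0°)) = 38.3 - j66.34 V
  V2 = 15.7·(cos(-122.1°) + j·sin(-122.1°)) = -8.343 - j13.3 V
  V3 = 42.4·(cos(115.6°) + j·sin(115.6°)) = -18.32 + j38.24 V
  V4 = 68.5·(cos(140.7°) + j·sin(140.7°)) = -53.01 + j43.39 V
Step 2 — Sum components: V_total = -41.37 + j1.987 V.
Step 3 — Convert to polar: |V_total| = 41.42 V, ∠V_total = 177.3°.

V_total = 41.42∠177.3° V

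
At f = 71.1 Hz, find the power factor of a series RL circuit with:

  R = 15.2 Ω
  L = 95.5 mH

Step 1 — Angular frequency: ω = 2π·f = 2π·71.1 = 446.7 rad/s.
Step 2 — Component impedances:
  R: Z = R = 15.2 Ω
  L: Z = jωL = j·446.7·0.0955 = 0 + j42.66 Ω
Step 3 — Series combination: Z_total = R + L = 15.2 + j42.66 Ω = 45.29∠70.4° Ω.
Step 4 — Power factor: PF = cos(φ) = Re(Z)/|Z| = 15.2/45.29 = 0.3356.
Step 5 — Type: Im(Z) = 42.66 ⇒ lagging (phase φ = 70.4°).

PF = 0.3356 (lagging, φ = 70.4°)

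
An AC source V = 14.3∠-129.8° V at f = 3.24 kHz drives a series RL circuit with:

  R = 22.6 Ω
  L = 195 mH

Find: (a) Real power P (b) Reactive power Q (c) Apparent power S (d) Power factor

Step 1 — Angular frequency: ω = 2π·f = 2π·3240 = 2.036e+04 rad/s.
Step 2 — Component impedances:
  R: Z = R = 22.6 Ω
  L: Z = jωL = j·2.036e+04·0.195 = 0 + j3970 Ω
Step 3 — Series combination: Z_total = R + L = 22.6 + j3970 Ω = 3970∠89.7° Ω.
Step 4 — Source phasor: V = 14.3∠-129.8° V = -9.154 - j10.99 V.
Step 5 — Current: I = V / Z = -0.002781 + j0.00229 A = 0.003602∠140.5° A.
Step 6 — Complex power: S = V·I* = 0.0002933 + j0.05151 VA.
Step 7 — Real power: P = Re(S) = 0.0002933 W.
Step 8 — Reactive power: Q = Im(S) = 0.05151 VAR.
Step 9 — Apparent power: |S| = 0.05151 VA.
Step 10 — Power factor: PF = P/|S| = 0.005693 (lagging).

(a) P = 0.0002933 W  (b) Q = 0.05151 VAR  (c) S = 0.05151 VA  (d) PF = 0.005693 (lagging)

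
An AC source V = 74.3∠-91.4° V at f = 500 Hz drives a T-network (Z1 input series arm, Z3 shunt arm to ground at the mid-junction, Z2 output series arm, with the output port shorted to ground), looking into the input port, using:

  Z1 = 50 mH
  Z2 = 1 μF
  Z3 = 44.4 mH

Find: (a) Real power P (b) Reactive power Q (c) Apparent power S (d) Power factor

Step 1 — Angular frequency: ω = 2π·f = 2π·500 = 3142 rad/s.
Step 2 — Component impedances:
  Z1: Z = jωL = j·3142·0.05 = 0 + j157.1 Ω
  Z2: Z = 1/(jωC) = -j/(ω·C) = 0 - j318.3 Ω
  Z3: Z = jωL = j·3142·0.0444 = 0 + j139.5 Ω
Step 3 — With the output port shorted to ground, the output series arm Z2 runs from the junction to ground; the shunt arm Z3 also runs from the junction to ground. They appear in parallel: Z3 || Z2 = 0 + j248.3 Ω.
Step 4 — Series with input arm Z1: Z_in = Z1 + (Z3 || Z2) = 0 + j405.4 Ω = 405.4∠90.0° Ω.
Step 5 — Source phasor: V = 74.3∠-91.4° V = -1.815 - j74.28 V.
Step 6 — Current: I = V / Z = -0.1832 + j0.004478 A = 0.1833∠178.6° A.
Step 7 — Complex power: S = V·I* = 0 + j13.62 VA.
Step 8 — Real power: P = Re(S) = 0 W.
Step 9 — Reactive power: Q = Im(S) = 13.62 VAR.
Step 10 — Apparent power: |S| = 13.62 VA.
Step 11 — Power factor: PF = P/|S| = 0 (lagging).

(a) P = 0 W  (b) Q = 13.62 VAR  (c) S = 13.62 VA  (d) PF = 0 (lagging)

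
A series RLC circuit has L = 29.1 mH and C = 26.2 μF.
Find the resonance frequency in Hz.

Step 1 — Resonance condition Im(Z)=0 gives ω₀ = 1/√(LC).
Step 2 — ω₀ = 1/√(0.0291·2.62e-05) = 1145 rad/s.
Step 3 — f₀ = ω₀/(2π) = 182.3 Hz.

f₀ = 182.3 Hz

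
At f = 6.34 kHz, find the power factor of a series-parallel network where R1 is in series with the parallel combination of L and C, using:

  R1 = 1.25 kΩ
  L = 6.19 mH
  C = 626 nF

Step 1 — Angular frequency: ω = 2π·f = 2π·6340 = 3.984e+04 rad/s.
Step 2 — Component impedances:
  R1: Z = R = 1250 Ω
  L: Z = jωL = j·3.984e+04·0.00619 = 0 + j246.6 Ω
  C: Z = 1/(jωC) = -j/(ω·C) = 0 - j40.1 Ω
Step 3 — Parallel branch: L || C = 1/(1/L + 1/C) = 0 - j47.89 Ω.
Step 4 — Series with R1: Z_total = R1 + (L || C) = 1250 - j47.89 Ω = 1251∠-2.2° Ω.
Step 5 — Power factor: PF = cos(φ) = Re(Z)/|Z| = 1250/1250.9 = 0.9993.
Step 6 — Type: Im(Z) = -47.89 ⇒ leading (phase φ = -2.2°).

PF = 0.9993 (leading, φ = -2.2°)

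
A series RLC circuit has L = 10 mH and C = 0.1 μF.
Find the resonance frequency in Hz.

Step 1 — Resonance condition Im(Z)=0 gives ω₀ = 1/√(LC).
Step 2 — ω₀ = 1/√(0.01·1e-07) = 3.162e+04 rad/s.
Step 3 — f₀ = ω₀/(2π) = 5033 Hz.

f₀ = 5033 Hz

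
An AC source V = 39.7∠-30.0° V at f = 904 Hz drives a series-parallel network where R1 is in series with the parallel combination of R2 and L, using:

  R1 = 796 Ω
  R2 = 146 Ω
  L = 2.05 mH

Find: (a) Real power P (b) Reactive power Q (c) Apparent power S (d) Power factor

Step 1 — Angular frequency: ω = 2π·f = 2π·904 = 5680 rad/s.
Step 2 — Component impedances:
  R1: Z = R = 796 Ω
  R2: Z = R = 146 Ω
  L: Z = jωL = j·5680·0.00205 = 0 + j11.64 Ω
Step 3 — Parallel branch: R2 || L = 1/(1/R2 + 1/L) = 0.9228 + j11.57 Ω.
Step 4 — Series with R1: Z_total = R1 + (R2 || L) = 796.9 + j11.57 Ω = 797∠0.8° Ω.
Step 5 — Source phasor: V = 39.7∠-30.0° V = 34.38 - j19.85 V.
Step 6 — Current: I = V / Z = 0.04277 - j0.02553 A = 0.04981∠-30.8° A.
Step 7 — Complex power: S = V·I* = 1.977 + j0.02871 VA.
Step 8 — Real power: P = Re(S) = 1.977 W.
Step 9 — Reactive power: Q = Im(S) = 0.02871 VAR.
Step 10 — Apparent power: |S| = 1.978 VA.
Step 11 — Power factor: PF = P/|S| = 0.9999 (lagging).

(a) P = 1.977 W  (b) Q = 0.02871 VAR  (c) S = 1.978 VA  (d) PF = 0.9999 (lagging)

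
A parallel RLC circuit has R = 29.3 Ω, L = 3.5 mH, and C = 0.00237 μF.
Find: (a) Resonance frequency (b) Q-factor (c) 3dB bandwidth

Step 1 — Resonance: ω₀ = 1/√(LC) = 1/√(0.0035·2.37e-09) = 3.472e+05 rad/s.
Step 2 — f₀ = ω₀/(2π) = 5.526e+04 Hz.
Step 3 — Parallel Q: Q = R/(ω₀L) = 29.3/(3.472e+05·0.0035) = 0.02411.
Step 4 — Bandwidth: Δω = ω₀/Q = 1.44e+07 rad/s; BW = Δω/(2π) = 2.292e+06 Hz.

(a) f₀ = 5.526e+04 Hz  (b) Q = 0.02411  (c) BW = 2.292e+06 Hz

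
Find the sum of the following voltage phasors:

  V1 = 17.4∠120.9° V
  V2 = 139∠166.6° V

Step 1 — Convert each phasor to rectangular form:
  V1 = 17.4·(cos(120.9°) + j·sin(120.9°)) = -8.936 + j14.93 V
  V2 = 139·(cos(166.6°) + j·sin(166.6°)) = -135.2 + j32.21 V
Step 2 — Sum components: V_total = -144.2 + j47.14 V.
Step 3 — Convert to polar: |V_total| = 151.7 V, ∠V_total = 161.9°.

V_total = 151.7∠161.9° V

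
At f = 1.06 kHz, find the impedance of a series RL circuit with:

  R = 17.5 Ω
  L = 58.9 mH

Step 1 — Angular frequency: ω = 2π·f = 2π·1060 = 6660 rad/s.
Step 2 — Component impedances:
  R: Z = R = 17.5 Ω
  L: Z = jωL = j·6660·0.0589 = 0 + j392.3 Ω
Step 3 — Series combination: Z_total = R + L = 17.5 + j392.3 Ω = 392.7∠87.4° Ω.

Z = 17.5 + j392.3 Ω = 392.7∠87.4° Ω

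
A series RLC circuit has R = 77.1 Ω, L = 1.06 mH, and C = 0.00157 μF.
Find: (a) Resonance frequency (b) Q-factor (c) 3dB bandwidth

Step 1 — Resonance: ω₀ = 1/√(LC) = 1/√(0.00106·1.57e-09) = 7.752e+05 rad/s.
Step 2 — f₀ = ω₀/(2π) = 1.234e+05 Hz.
Step 3 — Series Q: Q = ω₀L/R = 7.752e+05·0.00106/77.1 = 10.66.
Step 4 — Bandwidth: Δω = ω₀/Q = 7.274e+04 rad/s; BW = Δω/(2π) = 1.158e+04 Hz.

(a) f₀ = 1.234e+05 Hz  (b) Q = 10.66  (c) BW = 1.158e+04 Hz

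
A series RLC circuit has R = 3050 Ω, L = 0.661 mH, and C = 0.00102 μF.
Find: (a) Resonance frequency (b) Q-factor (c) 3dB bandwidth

Step 1 — Resonance condition Im(Z)=0 gives ω₀ = 1/√(LC).
Step 2 — ω₀ = 1/√(0.000661·1.02e-09) = 1.218e+06 rad/s.
Step 3 — f₀ = ω₀/(2π) = 1.938e+05 Hz.
Step 4 — Series Q: Q = ω₀L/R = 1.218e+06·0.000661/3050 = 0.2639.
Step 5 — 3dB bandwidth: Δω = ω₀/Q = 4.614e+06 rad/s; BW = Δω/(2π) = 7.344e+05 Hz.

(a) f₀ = 1.938e+05 Hz  (b) Q = 0.2639  (c) BW = 7.344e+05 Hz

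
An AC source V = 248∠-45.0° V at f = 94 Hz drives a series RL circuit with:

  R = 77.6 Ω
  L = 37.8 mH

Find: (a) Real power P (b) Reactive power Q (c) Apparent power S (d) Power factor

Step 1 — Angular frequency: ω = 2π·f = 2π·94 = 590.6 rad/s.
Step 2 — Component impedances:
  R: Z = R = 77.6 Ω
  L: Z = jωL = j·590.6·0.0378 = 0 + j22.33 Ω
Step 3 — Series combination: Z_total = R + L = 77.6 + j22.33 Ω = 80.75∠16.1° Ω.
Step 4 — Source phasor: V = 248∠-45.0° V = 175.4 - j175.4 V.
Step 5 — Current: I = V / Z = 1.487 - j2.688 A = 3.071∠-61.1° A.
Step 6 — Complex power: S = V·I* = 732 + j210.6 VA.
Step 7 — Real power: P = Re(S) = 732 W.
Step 8 — Reactive power: Q = Im(S) = 210.6 VAR.
Step 9 — Apparent power: |S| = 761.7 VA.
Step 10 — Power factor: PF = P/|S| = 0.961 (lagging).

(a) P = 732 W  (b) Q = 210.6 VAR  (c) S = 761.7 VA  (d) PF = 0.961 (lagging)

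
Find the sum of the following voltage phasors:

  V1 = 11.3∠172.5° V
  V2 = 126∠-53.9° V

Step 1 — Convert each phasor to rectangular form:
  V1 = 11.3·(cos(172.5°) + j·sin(172.5°)) = -11.2 + j1.475 V
  V2 = 126·(cos(-53.9°) + j·sin(-53.9°)) = 74.24 - j101.8 V
Step 2 — Sum components: V_total = 63.04 - j100.3 V.
Step 3 — Convert to polar: |V_total| = 118.5 V, ∠V_total = -57.9°.

V_total = 118.5∠-57.9° V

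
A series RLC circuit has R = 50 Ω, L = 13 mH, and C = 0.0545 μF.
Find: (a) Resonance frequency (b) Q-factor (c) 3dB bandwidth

Step 1 — Resonance condition Im(Z)=0 gives ω₀ = 1/√(LC).
Step 2 — ω₀ = 1/√(0.013·5.45e-08) = 3.757e+04 rad/s.
Step 3 — f₀ = ω₀/(2π) = 5979 Hz.
Step 4 — Series Q: Q = ω₀L/R = 3.757e+04·0.013/50 = 9.768.
Step 5 — 3dB bandwidth: Δω = ω₀/Q = 3846 rad/s; BW = Δω/(2π) = 612.1 Hz.

(a) f₀ = 5979 Hz  (b) Q = 9.768  (c) BW = 612.1 Hz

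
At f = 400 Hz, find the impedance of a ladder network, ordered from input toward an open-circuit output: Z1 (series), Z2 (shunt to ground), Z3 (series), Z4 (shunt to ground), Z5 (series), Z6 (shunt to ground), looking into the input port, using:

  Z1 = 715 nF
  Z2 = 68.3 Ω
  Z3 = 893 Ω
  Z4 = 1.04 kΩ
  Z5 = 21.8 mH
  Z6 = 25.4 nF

Step 1 — Angular frequency: ω = 2π·f = 2π·400 = 2513 rad/s.
Step 2 — Component impedances:
  Z1: Z = 1/(jωC) = -j/(ω·C) = 0 - j556.5 Ω
  Z2: Z = R = 68.3 Ω
  Z3: Z = R = 893 Ω
  Z4: Z = R = 1040 Ω
  Z5: Z = jωL = j·2513·0.0218 = 0 + j54.79 Ω
  Z6: Z = 1/(jωC) = -j/(ω·C) = 0 - j1.566e+04 Ω
Step 3 — Ladder network (open output): work backward from the far end, alternating series and parallel combinations. Z_in = 65.97 - j556.6 Ω = 560.5∠-83.2° Ω.

Z = 65.97 - j556.6 Ω = 560.5∠-83.2° Ω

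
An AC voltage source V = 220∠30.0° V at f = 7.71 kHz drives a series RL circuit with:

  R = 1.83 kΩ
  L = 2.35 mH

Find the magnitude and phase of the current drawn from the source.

Step 1 — Angular frequency: ω = 2π·f = 2π·7710 = 4.844e+04 rad/s.
Step 2 — Component impedances:
  R: Z = R = 1830 Ω
  L: Z = jωL = j·4.844e+04·0.00235 = 0 + j113.8 Ω
Step 3 — Series combination: Z_total = R + L = 1830 + j113.8 Ω = 1834∠3.6° Ω.
Step 4 — Source phasor: V = 220∠30.0° V = 190.5 + j110 V.
Step 5 — Ohm's law: I = V / Z_total = (190.5 + j110) / (1830 + j113.8) = 0.1074 + j0.05343 A.
Step 6 — Convert to polar: |I| = 0.12 A, ∠I = 26.4°.

I = 0.12∠26.4° A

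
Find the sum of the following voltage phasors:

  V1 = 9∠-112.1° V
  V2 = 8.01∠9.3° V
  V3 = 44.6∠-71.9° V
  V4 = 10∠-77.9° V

Step 1 — Convert each phasor to rectangular form:
  V1 = 9·(cos(-112.1°) + j·sin(-112.1°)) = -3.386 - j8.339 V
  V2 = 8.01·(cos(9.3°) + j·sin(9.3°)) = 7.905 + j1.294 V
  V3 = 44.6·(cos(-71.9°) + j·sin(-71.9°)) = 13.86 - j42.39 V
  V4 = 10·(cos(-77.9°) + j·sin(-77.9°)) = 2.096 - j9.778 V
Step 2 — Sum components: V_total = 20.47 - j59.22 V.
Step 3 — Convert to polar: |V_total| = 62.65 V, ∠V_total = -70.9°.

V_total = 62.65∠-70.9° V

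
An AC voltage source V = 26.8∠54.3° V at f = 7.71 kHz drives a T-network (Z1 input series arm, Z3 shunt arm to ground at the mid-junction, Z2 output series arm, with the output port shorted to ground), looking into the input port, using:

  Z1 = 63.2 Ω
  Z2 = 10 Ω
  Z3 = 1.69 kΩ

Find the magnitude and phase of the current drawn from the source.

Step 1 — Angular frequency: ω = 2π·f = 2π·7710 = 4.844e+04 rad/s.
Step 2 — Component impedances:
  Z1: Z = R = 63.2 Ω
  Z2: Z = R = 10 Ω
  Z3: Z = R = 1690 Ω
Step 3 — With the output port shorted to ground, the output series arm Z2 runs from the junction to ground; the shunt arm Z3 also runs from the junction to ground. They appear in parallel: Z3 || Z2 = 9.941 Ω.
Step 4 — Series with input arm Z1: Z_in = Z1 + (Z3 || Z2) = 73.14 Ω = 73.14∠0.0° Ω.
Step 5 — Source phasor: V = 26.8∠54.3° V = 15.64 + j21.76 V.
Step 6 — Ohm's law: I = V / Z_total = (15.64 + j21.76) / (73.14) = 0.2138 + j0.2976 A.
Step 7 — Convert to polar: |I| = 0.3664 A, ∠I = 54.3°.

I = 0.3664∠54.3° A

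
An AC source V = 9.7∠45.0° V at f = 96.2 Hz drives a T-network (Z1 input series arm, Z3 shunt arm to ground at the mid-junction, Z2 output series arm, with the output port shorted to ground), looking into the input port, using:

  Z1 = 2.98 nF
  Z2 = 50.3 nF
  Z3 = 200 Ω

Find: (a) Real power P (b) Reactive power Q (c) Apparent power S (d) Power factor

Step 1 — Angular frequency: ω = 2π·f = 2π·96.2 = 604.4 rad/s.
Step 2 — Component impedances:
  Z1: Z = 1/(jωC) = -j/(ω·C) = 0 - j5.552e+05 Ω
  Z2: Z = 1/(jωC) = -j/(ω·C) = 0 - j3.289e+04 Ω
  Z3: Z = R = 200 Ω
Step 3 — With the output port shorted to ground, the output series arm Z2 runs from the junction to ground; the shunt arm Z3 also runs from the junction to ground. They appear in parallel: Z3 || Z2 = 200 - j1.216 Ω.
Step 4 — Series with input arm Z1: Z_in = Z1 + (Z3 || Z2) = 200 - j5.552e+05 Ω = 5.552e+05∠-90.0° Ω.
Step 5 — Source phasor: V = 9.7∠45.0° V = 6.859 + j6.859 V.
Step 6 — Current: I = V / Z = -1.235e-05 + j1.236e-05 A = 1.747e-05∠135.0° A.
Step 7 — Complex power: S = V·I* = 6.105e-08 - j0.0001695 VA.
Step 8 — Real power: P = Re(S) = 6.105e-08 W.
Step 9 — Reactive power: Q = Im(S) = -0.0001695 VAR.
Step 10 — Apparent power: |S| = 0.0001695 VA.
Step 11 — Power factor: PF = P/|S| = 0.0003602 (leading).

(a) P = 6.105e-08 W  (b) Q = -0.0001695 VAR  (c) S = 0.0001695 VA  (d) PF = 0.0003602 (leading)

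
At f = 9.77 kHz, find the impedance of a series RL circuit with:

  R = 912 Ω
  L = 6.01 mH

Step 1 — Angular frequency: ω = 2π·f = 2π·9770 = 6.139e+04 rad/s.
Step 2 — Component impedances:
  R: Z = R = 912 Ω
  L: Z = jωL = j·6.139e+04·0.00601 = 0 + j368.9 Ω
Step 3 — Series combination: Z_total = R + L = 912 + j368.9 Ω = 983.8∠22.0° Ω.

Z = 912 + j368.9 Ω = 983.8∠22.0° Ω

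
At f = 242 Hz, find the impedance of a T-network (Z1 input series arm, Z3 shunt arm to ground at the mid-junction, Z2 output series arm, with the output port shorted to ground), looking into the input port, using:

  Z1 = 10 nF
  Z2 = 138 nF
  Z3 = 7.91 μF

Step 1 — Angular frequency: ω = 2π·f = 2π·242 = 1521 rad/s.
Step 2 — Component impedances:
  Z1: Z = 1/(jωC) = -j/(ω·C) = 0 - j6.577e+04 Ω
  Z2: Z = 1/(jωC) = -j/(ω·C) = 0 - j4766 Ω
  Z3: Z = 1/(jωC) = -j/(ω·C) = 0 - j83.14 Ω
Step 3 — With the output port shorted to ground, the output series arm Z2 runs from the junction to ground; the shunt arm Z3 also runs from the junction to ground. They appear in parallel: Z3 || Z2 = 0 - j81.72 Ω.
Step 4 — Series with input arm Z1: Z_in = Z1 + (Z3 || Z2) = 0 - j6.585e+04 Ω = 6.585e+04∠-90.0° Ω.

Z = 0 - j6.585e+04 Ω = 6.585e+04∠-90.0° Ω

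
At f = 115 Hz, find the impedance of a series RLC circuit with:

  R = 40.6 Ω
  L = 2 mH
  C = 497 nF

Step 1 — Angular frequency: ω = 2π·f = 2π·115 = 722.6 rad/s.
Step 2 — Component impedances:
  R: Z = R = 40.6 Ω
  L: Z = jωL = j·722.6·0.002 = 0 + j1.445 Ω
  C: Z = 1/(jωC) = -j/(ω·C) = 0 - j2785 Ω
Step 3 — Series combination: Z_total = R + L + C = 40.6 - j2783 Ω = 2783∠-89.2° Ω.

Z = 40.6 - j2783 Ω = 2783∠-89.2° Ω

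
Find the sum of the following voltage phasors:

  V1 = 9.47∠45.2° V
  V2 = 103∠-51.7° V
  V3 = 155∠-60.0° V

Step 1 — Convert each phasor to rectangular form:
  V1 = 9.47·(cos(45.2°) + j·sin(45.2°)) = 6.673 + j6.72 V
  V2 = 103·(cos(-51.7°) + j·sin(-51.7°)) = 63.84 - j80.83 V
  V3 = 155·(cos(-60.0°) + j·sin(-60.0°)) = 77.5 - j134.2 V
Step 2 — Sum components: V_total = 148 - j208.3 V.
Step 3 — Convert to polar: |V_total| = 255.6 V, ∠V_total = -54.6°.

V_total = 255.6∠-54.6° V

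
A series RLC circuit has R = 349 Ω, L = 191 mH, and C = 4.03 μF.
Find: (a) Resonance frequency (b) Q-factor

Step 1 — Resonance condition Im(Z)=0 gives ω₀ = 1/√(LC).
Step 2 — ω₀ = 1/√(0.191·4.03e-06) = 1140 rad/s.
Step 3 — f₀ = ω₀/(2π) = 181.4 Hz.
Step 4 — Series Q: Q = ω₀L/R = 1140·0.191/349 = 0.6238.

(a) f₀ = 181.4 Hz  (b) Q = 0.6238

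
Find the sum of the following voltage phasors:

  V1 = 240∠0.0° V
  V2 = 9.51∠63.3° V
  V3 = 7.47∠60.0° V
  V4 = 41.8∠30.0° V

Step 1 — Convert each phasor to rectangular form:
  V1 = 240·(cos(0.0°) + j·sin(0.0°)) = 240 V
  V2 = 9.51·(cos(63.3°) + j·sin(63.3°)) = 4.273 + j8.496 V
  V3 = 7.47·(cos(60.0°) + j·sin(60.0°)) = 3.735 + j6.469 V
  V4 = 41.8·(cos(30.0°) + j·sin(30.0°)) = 36.2 + j20.9 V
Step 2 — Sum components: V_total = 284.2 + j35.87 V.
Step 3 — Convert to polar: |V_total| = 286.5 V, ∠V_total = 7.2°.

V_total = 286.5∠7.2° V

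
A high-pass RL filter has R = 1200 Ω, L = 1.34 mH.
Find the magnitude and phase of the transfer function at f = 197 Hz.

Step 1 — Angular frequency: ω = 2π·197 = 1238 rad/s.
Step 2 — Transfer function: H(jω) = jωL/(R + jωL).
Step 3 — Numerator jωL = j·1.659; denominator R + jωL = 1200 + j1.659.
Step 4 — H = 1.91e-06 + j0.001382.
Step 5 — Magnitude: |H| = 0.001382 (-57.2 dB); phase: φ = 89.9°.

|H| = 0.001382 (-57.2 dB), φ = 89.9°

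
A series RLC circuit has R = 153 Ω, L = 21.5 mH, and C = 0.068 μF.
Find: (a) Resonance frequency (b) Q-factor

Step 1 — Resonance condition Im(Z)=0 gives ω₀ = 1/√(LC).
Step 2 — ω₀ = 1/√(0.0215·6.8e-08) = 2.615e+04 rad/s.
Step 3 — f₀ = ω₀/(2π) = 4162 Hz.
Step 4 — Series Q: Q = ω₀L/R = 2.615e+04·0.0215/153 = 3.675.

(a) f₀ = 4162 Hz  (b) Q = 3.675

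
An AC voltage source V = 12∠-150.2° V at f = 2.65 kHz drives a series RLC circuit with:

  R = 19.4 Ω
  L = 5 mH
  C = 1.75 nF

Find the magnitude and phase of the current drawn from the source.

Step 1 — Angular frequency: ω = 2π·f = 2π·2650 = 1.665e+04 rad/s.
Step 2 — Component impedances:
  R: Z = R = 19.4 Ω
  L: Z = jωL = j·1.665e+04·0.005 = 0 + j83.25 Ω
  C: Z = 1/(jωC) = -j/(ω·C) = 0 - j3.432e+04 Ω
Step 3 — Series combination: Z_total = R + L + C = 19.4 - j3.424e+04 Ω = 3.424e+04∠-90.0° Ω.
Step 4 — Source phasor: V = 12∠-150.2° V = -10.41 - j5.964 V.
Step 5 — Ohm's law: I = V / Z_total = (-10.41 - j5.964) / (19.4 - j3.424e+04) = 0.000174 - j0.0003043 A.
Step 6 — Convert to polar: |I| = 0.0003505 A, ∠I = -60.2°.

I = 0.0003505∠-60.2° A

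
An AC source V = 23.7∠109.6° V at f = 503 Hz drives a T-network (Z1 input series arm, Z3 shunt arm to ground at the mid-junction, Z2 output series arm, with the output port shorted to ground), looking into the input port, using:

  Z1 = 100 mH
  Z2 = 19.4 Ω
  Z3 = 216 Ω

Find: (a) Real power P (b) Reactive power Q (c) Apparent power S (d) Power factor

Step 1 — Angular frequency: ω = 2π·f = 2π·503 = 3160 rad/s.
Step 2 — Component impedances:
  Z1: Z = jωL = j·3160·0.1 = 0 + j316 Ω
  Z2: Z = R = 19.4 Ω
  Z3: Z = R = 216 Ω
Step 3 — With the output port shorted to ground, the output series arm Z2 runs from the junction to ground; the shunt arm Z3 also runs from the junction to ground. They appear in parallel: Z3 || Z2 = 17.8 Ω.
Step 4 — Series with input arm Z1: Z_in = Z1 + (Z3 || Z2) = 17.8 + j316 Ω = 316.5∠86.8° Ω.
Step 5 — Source phasor: V = 23.7∠109.6° V = -7.95 + j22.33 V.
Step 6 — Current: I = V / Z = 0.06901 + j0.02904 A = 0.07487∠22.8° A.
Step 7 — Complex power: S = V·I* = 0.09979 + j1.772 VA.
Step 8 — Real power: P = Re(S) = 0.09979 W.
Step 9 — Reactive power: Q = Im(S) = 1.772 VAR.
Step 10 — Apparent power: |S| = 1.774 VA.
Step 11 — Power factor: PF = P/|S| = 0.05624 (lagging).

(a) P = 0.09979 W  (b) Q = 1.772 VAR  (c) S = 1.774 VA  (d) PF = 0.05624 (lagging)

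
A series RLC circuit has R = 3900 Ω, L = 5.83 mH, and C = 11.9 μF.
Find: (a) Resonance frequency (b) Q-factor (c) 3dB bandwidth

Step 1 — Resonance condition Im(Z)=0 gives ω₀ = 1/√(LC).
Step 2 — ω₀ = 1/√(0.00583·1.19e-05) = 3797 rad/s.
Step 3 — f₀ = ω₀/(2π) = 604.2 Hz.
Step 4 — Series Q: Q = ω₀L/R = 3797·0.00583/3900 = 0.005675.
Step 5 — 3dB bandwidth: Δω = ω₀/Q = 6.69e+05 rad/s; BW = Δω/(2π) = 1.065e+05 Hz.

(a) f₀ = 604.2 Hz  (b) Q = 0.005675  (c) BW = 1.065e+05 Hz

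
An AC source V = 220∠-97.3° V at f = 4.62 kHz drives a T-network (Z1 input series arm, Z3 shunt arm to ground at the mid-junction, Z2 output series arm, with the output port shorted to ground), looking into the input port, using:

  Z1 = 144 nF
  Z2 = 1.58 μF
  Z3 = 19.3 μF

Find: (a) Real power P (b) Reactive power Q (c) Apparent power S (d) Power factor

Step 1 — Angular frequency: ω = 2π·f = 2π·4620 = 2.903e+04 rad/s.
Step 2 — Component impedances:
  Z1: Z = 1/(jωC) = -j/(ω·C) = 0 - j239.2 Ω
  Z2: Z = 1/(jωC) = -j/(ω·C) = 0 - j21.8 Ω
  Z3: Z = 1/(jωC) = -j/(ω·C) = 0 - j1.785 Ω
Step 3 — With the output port shorted to ground, the output series arm Z2 runs from the junction to ground; the shunt arm Z3 also runs from the junction to ground. They appear in parallel: Z3 || Z2 = 0 - j1.65 Ω.
Step 4 — Series with input arm Z1: Z_in = Z1 + (Z3 || Z2) = 0 - j240.9 Ω = 240.9∠-90.0° Ω.
Step 5 — Source phasor: V = 220∠-97.3° V = -27.95 - j218.2 V.
Step 6 — Current: I = V / Z = 0.9059 - j0.1161 A = 0.9133∠-7.3° A.
Step 7 — Complex power: S = V·I* = 0 - j200.9 VA.
Step 8 — Real power: P = Re(S) = 0 W.
Step 9 — Reactive power: Q = Im(S) = -200.9 VAR.
Step 10 — Apparent power: |S| = 200.9 VA.
Step 11 — Power factor: PF = P/|S| = 0 (leading).

(a) P = 0 W  (b) Q = -200.9 VAR  (c) S = 200.9 VA  (d) PF = 0 (leading)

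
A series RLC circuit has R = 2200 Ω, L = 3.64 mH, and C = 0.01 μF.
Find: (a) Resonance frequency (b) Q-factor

Step 1 — Resonance condition Im(Z)=0 gives ω₀ = 1/√(LC).
Step 2 — ω₀ = 1/√(0.00364·1e-08) = 1.657e+05 rad/s.
Step 3 — f₀ = ω₀/(2π) = 2.638e+04 Hz.
Step 4 — Series Q: Q = ω₀L/R = 1.657e+05·0.00364/2200 = 0.2742.

(a) f₀ = 2.638e+04 Hz  (b) Q = 0.2742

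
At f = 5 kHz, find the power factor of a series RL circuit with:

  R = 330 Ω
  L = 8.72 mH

Step 1 — Angular frequency: ω = 2π·f = 2π·5000 = 3.142e+04 rad/s.
Step 2 — Component impedances:
  R: Z = R = 330 Ω
  L: Z = jωL = j·3.142e+04·0.00872 = 0 + j273.9 Ω
Step 3 — Series combination: Z_total = R + L = 330 + j273.9 Ω = 428.9∠39.7° Ω.
Step 4 — Power factor: PF = cos(φ) = Re(Z)/|Z| = 330/428.9 = 0.7694.
Step 5 — Type: Im(Z) = 273.9 ⇒ lagging (phase φ = 39.7°).

PF = 0.7694 (lagging, φ = 39.7°)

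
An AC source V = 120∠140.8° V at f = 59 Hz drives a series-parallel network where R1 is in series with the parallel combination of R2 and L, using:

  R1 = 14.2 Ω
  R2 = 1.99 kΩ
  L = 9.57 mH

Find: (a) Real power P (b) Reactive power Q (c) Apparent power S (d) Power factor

Step 1 — Angular frequency: ω = 2π·f = 2π·59 = 370.7 rad/s.
Step 2 — Component impedances:
  R1: Z = R = 14.2 Ω
  R2: Z = R = 1990 Ω
  L: Z = jωL = j·370.7·0.00957 = 0 + j3.548 Ω
Step 3 — Parallel branch: R2 || L = 1/(1/R2 + 1/L) = 0.006325 + j3.548 Ω.
Step 4 — Series with R1: Z_total = R1 + (R2 || L) = 14.21 + j3.548 Ω = 14.64∠14.0° Ω.
Step 5 — Source phasor: V = 120∠140.8° V = -92.99 + j75.84 V.
Step 6 — Current: I = V / Z = -4.907 + j6.564 A = 8.195∠126.8° A.
Step 7 — Complex power: S = V·I* = 954.1 + j238.3 VA.
Step 8 — Real power: P = Re(S) = 954.1 W.
Step 9 — Reactive power: Q = Im(S) = 238.3 VAR.
Step 10 — Apparent power: |S| = 983.4 VA.
Step 11 — Power factor: PF = P/|S| = 0.9702 (lagging).

(a) P = 954.1 W  (b) Q = 238.3 VAR  (c) S = 983.4 VA  (d) PF = 0.9702 (lagging)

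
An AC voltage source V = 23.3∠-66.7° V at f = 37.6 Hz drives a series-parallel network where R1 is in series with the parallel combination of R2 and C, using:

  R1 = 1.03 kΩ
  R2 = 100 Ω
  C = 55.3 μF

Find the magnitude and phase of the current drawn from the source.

Step 1 — Angular frequency: ω = 2π·f = 2π·37.6 = 236.2 rad/s.
Step 2 — Component impedances:
  R1: Z = R = 1030 Ω
  R2: Z = R = 100 Ω
  C: Z = 1/(jωC) = -j/(ω·C) = 0 - j76.54 Ω
Step 3 — Parallel branch: R2 || C = 1/(1/R2 + 1/C) = 36.94 - j48.27 Ω.
Step 4 — Series with R1: Z_total = R1 + (R2 || C) = 1067 - j48.27 Ω = 1068∠-2.6° Ω.
Step 5 — Source phasor: V = 23.3∠-66.7° V = 9.216 - j21.4 V.
Step 6 — Ohm's law: I = V / Z_total = (9.216 - j21.4) / (1067 - j48.27) = 0.009526 - j0.01963 A.
Step 7 — Convert to polar: |I| = 0.02182 A, ∠I = -64.1°.

I = 0.02182∠-64.1° A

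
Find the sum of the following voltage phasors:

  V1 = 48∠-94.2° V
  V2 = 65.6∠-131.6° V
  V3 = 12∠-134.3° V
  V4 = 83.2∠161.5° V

Step 1 — Convert each phasor to rectangular form:
  V1 = 48·(cos(-94.2°) + j·sin(-94.2°)) = -3.515 - j47.87 V
  V2 = 65.6·(cos(-131.6°) + j·sin(-131.6°)) = -43.55 - j49.06 V
  V3 = 12·(cos(-134.3°) + j·sin(-134.3°)) = -8.381 - j8.588 V
  V4 = 83.2·(cos(161.5°) + j·sin(161.5°)) = -78.9 + j26.4 V
Step 2 — Sum components: V_total = -134.4 - j79.12 V.
Step 3 — Convert to polar: |V_total| = 155.9 V, ∠V_total = -149.5°.

V_total = 155.9∠-149.5° V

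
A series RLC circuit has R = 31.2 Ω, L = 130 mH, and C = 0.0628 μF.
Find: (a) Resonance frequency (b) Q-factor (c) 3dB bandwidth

Step 1 — Resonance: ω₀ = 1/√(LC) = 1/√(0.13·6.28e-08) = 1.107e+04 rad/s.
Step 2 — f₀ = ω₀/(2π) = 1761 Hz.
Step 3 — Series Q: Q = ω₀L/R = 1.107e+04·0.13/31.2 = 46.11.
Step 4 — Bandwidth: Δω = ω₀/Q = 240 rad/s; BW = Δω/(2π) = 38.2 Hz.

(a) f₀ = 1761 Hz  (b) Q = 46.11  (c) BW = 38.2 Hz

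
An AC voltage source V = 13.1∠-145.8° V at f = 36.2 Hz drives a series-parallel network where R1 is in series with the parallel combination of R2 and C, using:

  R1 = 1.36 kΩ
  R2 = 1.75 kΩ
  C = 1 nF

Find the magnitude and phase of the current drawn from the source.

Step 1 — Angular frequency: ω = 2π·f = 2π·36.2 = 227.5 rad/s.
Step 2 — Component impedances:
  R1: Z = R = 1360 Ω
  R2: Z = R = 1750 Ω
  C: Z = 1/(jωC) = -j/(ω·C) = 0 - j4.397e+06 Ω
Step 3 — Parallel branch: R2 || C = 1/(1/R2 + 1/C) = 1750 - j0.6966 Ω.
Step 4 — Series with R1: Z_total = R1 + (R2 || C) = 3110 - j0.6966 Ω = 3110∠-0.0° Ω.
Step 5 — Source phasor: V = 13.1∠-145.8° V = -10.83 - j7.363 V.
Step 6 — Ohm's law: I = V / Z_total = (-10.83 - j7.363) / (3110 - j0.6966) = -0.003483 - j0.002368 A.
Step 7 — Convert to polar: |I| = 0.004212 A, ∠I = -145.8°.

I = 0.004212∠-145.8° A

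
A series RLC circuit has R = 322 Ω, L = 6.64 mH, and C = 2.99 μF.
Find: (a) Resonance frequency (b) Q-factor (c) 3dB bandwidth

Step 1 — Resonance: ω₀ = 1/√(LC) = 1/√(0.00664·2.99e-06) = 7097 rad/s.
Step 2 — f₀ = ω₀/(2π) = 1130 Hz.
Step 3 — Series Q: Q = ω₀L/R = 7097·0.00664/322 = 0.1463.
Step 4 — Bandwidth: Δω = ω₀/Q = 4.849e+04 rad/s; BW = Δω/(2π) = 7718 Hz.

(a) f₀ = 1130 Hz  (b) Q = 0.1463  (c) BW = 7718 Hz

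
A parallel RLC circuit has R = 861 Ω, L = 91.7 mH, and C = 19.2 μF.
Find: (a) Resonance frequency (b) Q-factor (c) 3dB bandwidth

Step 1 — Resonance: ω₀ = 1/√(LC) = 1/√(0.0917·1.92e-05) = 753.6 rad/s.
Step 2 — f₀ = ω₀/(2π) = 119.9 Hz.
Step 3 — Parallel Q: Q = R/(ω₀L) = 861/(753.6·0.0917) = 12.46.
Step 4 — Bandwidth: Δω = ω₀/Q = 60.49 rad/s; BW = Δω/(2π) = 9.628 Hz.

(a) f₀ = 119.9 Hz  (b) Q = 12.46  (c) BW = 9.628 Hz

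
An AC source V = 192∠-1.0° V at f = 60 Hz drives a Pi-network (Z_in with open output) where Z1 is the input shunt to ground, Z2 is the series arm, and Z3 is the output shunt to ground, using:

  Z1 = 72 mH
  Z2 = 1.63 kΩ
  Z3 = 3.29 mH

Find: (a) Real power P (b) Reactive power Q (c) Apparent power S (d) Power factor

Step 1 — Angular frequency: ω = 2π·f = 2π·60 = 377 rad/s.
Step 2 — Component impedances:
  Z1: Z = jωL = j·377·0.072 = 0 + j27.14 Ω
  Z2: Z = R = 1630 Ω
  Z3: Z = jωL = j·377·0.00329 = 0 + j1.24 Ω
Step 3 — With open output, the series arm Z2 and the output shunt Z3 appear in series to ground: Z2 + Z3 = 1630 + j1.24 Ω.
Step 4 — Parallel with input shunt Z1: Z_in = Z1 || (Z2 + Z3) = 0.4519 + j27.14 Ω = 27.14∠89.0° Ω.
Step 5 — Source phasor: V = 192∠-1.0° V = 192 - j3.351 V.
Step 6 — Current: I = V / Z = -0.005679 - j7.075 A = 7.075∠-90.0° A.
Step 7 — Complex power: S = V·I* = 22.62 + j1358 VA.
Step 8 — Real power: P = Re(S) = 22.62 W.
Step 9 — Reactive power: Q = Im(S) = 1358 VAR.
Step 10 — Apparent power: |S| = 1358 VA.
Step 11 — Power factor: PF = P/|S| = 0.01665 (lagging).

(a) P = 22.62 W  (b) Q = 1358 VAR  (c) S = 1358 VA  (d) PF = 0.01665 (lagging)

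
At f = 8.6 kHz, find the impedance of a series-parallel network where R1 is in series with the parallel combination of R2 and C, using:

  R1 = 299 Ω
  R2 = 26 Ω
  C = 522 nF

Step 1 — Angular frequency: ω = 2π·f = 2π·8600 = 5.404e+04 rad/s.
Step 2 — Component impedances:
  R1: Z = R = 299 Ω
  R2: Z = R = 26 Ω
  C: Z = 1/(jωC) = -j/(ω·C) = 0 - j35.45 Ω
Step 3 — Parallel branch: R2 || C = 1/(1/R2 + 1/C) = 16.91 - j12.4 Ω.
Step 4 — Series with R1: Z_total = R1 + (R2 || C) = 315.9 - j12.4 Ω = 316.2∠-2.2° Ω.

Z = 315.9 - j12.4 Ω = 316.2∠-2.2° Ω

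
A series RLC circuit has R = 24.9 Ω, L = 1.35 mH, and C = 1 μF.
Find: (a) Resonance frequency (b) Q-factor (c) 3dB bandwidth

Step 1 — Resonance: ω₀ = 1/√(LC) = 1/√(0.00135·1e-06) = 2.722e+04 rad/s.
Step 2 — f₀ = ω₀/(2π) = 4332 Hz.
Step 3 — Series Q: Q = ω₀L/R = 2.722e+04·0.00135/24.9 = 1.476.
Step 4 — Bandwidth: Δω = ω₀/Q = 1.844e+04 rad/s; BW = Δω/(2π) = 2936 Hz.

(a) f₀ = 4332 Hz  (b) Q = 1.476  (c) BW = 2936 Hz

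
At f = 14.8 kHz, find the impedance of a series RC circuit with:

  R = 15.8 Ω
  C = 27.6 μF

Step 1 — Angular frequency: ω = 2π·f = 2π·1.48e+04 = 9.299e+04 rad/s.
Step 2 — Component impedances:
  R: Z = R = 15.8 Ω
  C: Z = 1/(jωC) = -j/(ω·C) = 0 - j0.3896 Ω
Step 3 — Series combination: Z_total = R + C = 15.8 - j0.3896 Ω = 15.8∠-1.4° Ω.

Z = 15.8 - j0.3896 Ω = 15.8∠-1.4° Ω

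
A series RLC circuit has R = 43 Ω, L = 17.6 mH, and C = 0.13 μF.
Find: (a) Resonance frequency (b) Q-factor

Step 1 — Resonance condition Im(Z)=0 gives ω₀ = 1/√(LC).
Step 2 — ω₀ = 1/√(0.0176·1.3e-07) = 2.091e+04 rad/s.
Step 3 — f₀ = ω₀/(2π) = 3327 Hz.
Step 4 — Series Q: Q = ω₀L/R = 2.091e+04·0.0176/43 = 8.557.

(a) f₀ = 3327 Hz  (b) Q = 8.557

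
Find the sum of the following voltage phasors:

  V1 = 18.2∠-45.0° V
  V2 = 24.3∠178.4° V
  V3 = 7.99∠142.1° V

Step 1 — Convert each phasor to rectangular form:
  V1 = 18.2·(cos(-45.0°) + j·sin(-45.0°)) = 12.87 - j12.87 V
  V2 = 24.3·(cos(178.4°) + j·sin(178.4°)) = -24.29 + j0.6785 V
  V3 = 7.99·(cos(142.1°) + j·sin(142.1°)) = -6.305 + j4.908 V
Step 2 — Sum components: V_total = -17.73 - j7.283 V.
Step 3 — Convert to polar: |V_total| = 19.16 V, ∠V_total = -157.7°.

V_total = 19.16∠-157.7° V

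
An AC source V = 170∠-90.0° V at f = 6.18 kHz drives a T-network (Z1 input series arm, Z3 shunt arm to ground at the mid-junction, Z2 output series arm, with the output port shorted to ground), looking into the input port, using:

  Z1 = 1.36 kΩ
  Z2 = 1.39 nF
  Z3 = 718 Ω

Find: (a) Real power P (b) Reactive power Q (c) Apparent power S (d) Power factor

Step 1 — Angular frequency: ω = 2π·f = 2π·6180 = 3.883e+04 rad/s.
Step 2 — Component impedances:
  Z1: Z = R = 1360 Ω
  Z2: Z = 1/(jωC) = -j/(ω·C) = 0 - j1.853e+04 Ω
  Z3: Z = R = 718 Ω
Step 3 — With the output port shorted to ground, the output series arm Z2 runs from the junction to ground; the shunt arm Z3 also runs from the junction to ground. They appear in parallel: Z3 || Z2 = 716.9 - j27.78 Ω.
Step 4 — Series with input arm Z1: Z_in = Z1 + (Z3 || Z2) = 2077 - j27.78 Ω = 2077∠-0.8° Ω.
Step 5 — Source phasor: V = 170∠-90.0° V = 0 - j170 V.
Step 6 — Current: I = V / Z = 0.001095 - j0.08184 A = 0.08184∠-89.2° A.
Step 7 — Complex power: S = V·I* = 13.91 - j0.1861 VA.
Step 8 — Real power: P = Re(S) = 13.91 W.
Step 9 — Reactive power: Q = Im(S) = -0.1861 VAR.
Step 10 — Apparent power: |S| = 13.91 VA.
Step 11 — Power factor: PF = P/|S| = 0.9999 (leading).

(a) P = 13.91 W  (b) Q = -0.1861 VAR  (c) S = 13.91 VA  (d) PF = 0.9999 (leading)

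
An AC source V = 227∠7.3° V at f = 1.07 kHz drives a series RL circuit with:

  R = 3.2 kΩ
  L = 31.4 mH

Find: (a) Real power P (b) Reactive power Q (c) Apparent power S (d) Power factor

Step 1 — Angular frequency: ω = 2π·f = 2π·1070 = 6723 rad/s.
Step 2 — Component impedances:
  R: Z = R = 3200 Ω
  L: Z = jωL = j·6723·0.0314 = 0 + j211.1 Ω
Step 3 — Series combination: Z_total = R + L = 3200 + j211.1 Ω = 3207∠3.8° Ω.
Step 4 — Source phasor: V = 227∠7.3° V = 225.2 + j28.84 V.
Step 5 — Current: I = V / Z = 0.07065 + j0.004353 A = 0.07078∠3.5° A.
Step 6 — Complex power: S = V·I* = 16.03 + j1.058 VA.
Step 7 — Real power: P = Re(S) = 16.03 W.
Step 8 — Reactive power: Q = Im(S) = 1.058 VAR.
Step 9 — Apparent power: |S| = 16.07 VA.
Step 10 — Power factor: PF = P/|S| = 0.9978 (lagging).

(a) P = 16.03 W  (b) Q = 1.058 VAR  (c) S = 16.07 VA  (d) PF = 0.9978 (lagging)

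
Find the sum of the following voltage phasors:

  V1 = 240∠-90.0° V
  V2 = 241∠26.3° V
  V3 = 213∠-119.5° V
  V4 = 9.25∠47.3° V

Step 1 — Convert each phasor to rectangular form:
  V1 = 240·(cos(-90.0°) + j·sin(-90.0°)) = 0 - j240 V
  V2 = 241·(cos(26.3°) + j·sin(26.3°)) = 216.1 + j106.8 V
  V3 = 213·(cos(-119.5°) + j·sin(-119.5°)) = -104.9 - j185.4 V
  V4 = 9.25·(cos(47.3°) + j·sin(47.3°)) = 6.273 + j6.798 V
Step 2 — Sum components: V_total = 117.4 - j311.8 V.
Step 3 — Convert to polar: |V_total| = 333.2 V, ∠V_total = -69.4°.

V_total = 333.2∠-69.4° V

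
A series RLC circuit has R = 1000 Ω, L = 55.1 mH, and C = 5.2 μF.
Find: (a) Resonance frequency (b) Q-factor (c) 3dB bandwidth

Step 1 — Resonance: ω₀ = 1/√(LC) = 1/√(0.0551·5.2e-06) = 1868 rad/s.
Step 2 — f₀ = ω₀/(2π) = 297.3 Hz.
Step 3 — Series Q: Q = ω₀L/R = 1868·0.0551/1000 = 0.1029.
Step 4 — Bandwidth: Δω = ω₀/Q = 1.815e+04 rad/s; BW = Δω/(2π) = 2888 Hz.

(a) f₀ = 297.3 Hz  (b) Q = 0.1029  (c) BW = 2888 Hz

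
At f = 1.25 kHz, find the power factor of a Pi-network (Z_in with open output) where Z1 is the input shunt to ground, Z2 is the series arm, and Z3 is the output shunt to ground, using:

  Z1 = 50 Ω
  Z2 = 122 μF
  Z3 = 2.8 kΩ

Step 1 — Angular frequency: ω = 2π·f = 2π·1250 = 7854 rad/s.
Step 2 — Component impedances:
  Z1: Z = R = 50 Ω
  Z2: Z = 1/(jωC) = -j/(ω·C) = 0 - j1.044 Ω
  Z3: Z = R = 2800 Ω
Step 3 — With open output, the series arm Z2 and the output shunt Z3 appear in series to ground: Z2 + Z3 = 2800 - j1.044 Ω.
Step 4 — Parallel with input shunt Z1: Z_in = Z1 || (Z2 + Z3) = 49.12 - j0.0003212 Ω = 49.12∠-0.0° Ω.
Step 5 — Power factor: PF = cos(φ) = Re(Z)/|Z| = 49.12/49.12 = 1.
Step 6 — Type: Im(Z) = -0.0003212 ⇒ leading (phase φ = -0.0°).

PF = 1 (leading, φ = -0.0°)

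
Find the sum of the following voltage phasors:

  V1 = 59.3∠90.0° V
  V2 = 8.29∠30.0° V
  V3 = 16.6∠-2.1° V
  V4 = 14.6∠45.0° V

Step 1 — Convert each phasor to rectangular form:
  V1 = 59.3·(cos(90.0°) + j·sin(90.0°)) = 0 + j59.3 V
  V2 = 8.29·(cos(30.0°) + j·sin(30.0°)) = 7.179 + j4.145 V
  V3 = 16.6·(cos(-2.1°) + j·sin(-2.1°)) = 16.59 - j0.6083 V
  V4 = 14.6·(cos(45.0°) + j·sin(45.0°)) = 10.32 + j10.32 V
Step 2 — Sum components: V_total = 34.09 + j73.16 V.
Step 3 — Convert to polar: |V_total| = 80.71 V, ∠V_total = 65.0°.

V_total = 80.71∠65.0° V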